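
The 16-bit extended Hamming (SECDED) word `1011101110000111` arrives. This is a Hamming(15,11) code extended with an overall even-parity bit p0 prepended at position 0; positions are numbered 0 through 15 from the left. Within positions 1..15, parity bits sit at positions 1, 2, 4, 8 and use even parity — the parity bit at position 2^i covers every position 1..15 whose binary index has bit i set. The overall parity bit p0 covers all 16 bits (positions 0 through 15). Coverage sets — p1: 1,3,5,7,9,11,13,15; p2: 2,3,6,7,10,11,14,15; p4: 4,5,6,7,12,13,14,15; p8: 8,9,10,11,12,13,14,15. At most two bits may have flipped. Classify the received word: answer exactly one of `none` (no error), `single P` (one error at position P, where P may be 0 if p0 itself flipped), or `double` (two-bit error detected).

none

s1: b1⊕b3⊕b5⊕b7⊕b9⊕b11⊕b13⊕b15 = 0⊕1⊕0⊕1⊕0⊕0⊕1⊕1 = 0
s2: b2⊕b3⊕b6⊕b7⊕b10⊕b11⊕b14⊕b15 = 1⊕1⊕1⊕1⊕0⊕0⊕1⊕1 = 0
s4: b4⊕b5⊕b6⊕b7⊕b12⊕b13⊕b14⊕b15 = 1⊕0⊕1⊕1⊕0⊕1⊕1⊕1 = 0
s8: b8⊕b9⊕b10⊕b11⊕b12⊕b13⊕b14⊕b15 = 1⊕0⊕0⊕0⊕0⊕1⊕1⊕1 = 0
Syndrome (s8...s1) = 0000 → position 0 (no error).
Overall parity (XOR of all 16 bits, including p0): 1⊕0⊕1⊕1⊕1⊕0⊕1⊕1⊕1⊕0⊕0⊕0⊕0⊕1⊕1⊕1 = 0
Overall=0, syndrome position=0 → no error.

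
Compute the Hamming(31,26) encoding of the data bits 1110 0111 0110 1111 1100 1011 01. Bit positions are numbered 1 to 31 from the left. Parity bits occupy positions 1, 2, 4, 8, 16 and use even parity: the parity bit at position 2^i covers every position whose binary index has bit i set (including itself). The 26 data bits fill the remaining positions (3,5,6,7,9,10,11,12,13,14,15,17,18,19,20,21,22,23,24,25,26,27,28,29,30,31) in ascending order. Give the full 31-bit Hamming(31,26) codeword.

Place data bits at non-power-of-two positions: b3=1, b5=1, b6=1, b7=0, b9=0, b10=1, b11=1, b12=1, b13=0, b14=1, b15=1, b17=0, b18=1, b19=1, b20=1, b21=1, b22=1, b23=1, b24=0, b25=0, b26=1, b27=0, b28=1, b29=1, b30=0, b31=1.
p1 = XOR of data positions {3,5,7,9,11,13,15,17,19,21,23,25,27,29,31} = 1⊕1⊕0⊕0⊕1⊕0⊕1⊕0⊕1⊕1⊕1⊕0⊕0⊕1⊕1 = 1
p2 = XOR of data positions {3,6,7,10,11,14,15,18,19,22,23,26,27,30,31} = 1⊕1⊕0⊕1⊕1⊕1⊕1⊕1⊕1⊕1⊕1⊕1⊕0⊕0⊕1 = 0
p4 = XOR of data positions {5,6,7,12,13,14,15,20,21,22,23,28,29,30,31} = 1⊕1⊕0⊕1⊕0⊕1⊕1⊕1⊕1⊕1⊕1⊕1⊕1⊕0⊕1 = 0
p8 = XOR of data positions {9,10,11,12,13,14,15,24,25,26,27,28,29,30,31} = 0⊕1⊕1⊕1⊕0⊕1⊕1⊕0⊕0⊕1⊕0⊕1⊕1⊕0⊕1 = 1
p16 = XOR of data positions {17,18,19,20,21,22,23,24,25,26,27,28,29,30,31} = 0⊕1⊕1⊕1⊕1⊕1⊕1⊕0⊕0⊕1⊕0⊕1⊕1⊕0⊕1 = 0
Codeword b1..b31 = 1010110101110110011111100101101

1010110101110110011111100101101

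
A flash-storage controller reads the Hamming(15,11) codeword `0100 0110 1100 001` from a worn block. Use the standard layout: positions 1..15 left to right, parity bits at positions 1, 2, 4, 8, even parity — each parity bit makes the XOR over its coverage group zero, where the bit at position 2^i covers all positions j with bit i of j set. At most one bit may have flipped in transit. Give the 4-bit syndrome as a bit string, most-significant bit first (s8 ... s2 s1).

1111

s1: b1⊕b3⊕b5⊕b7⊕b9⊕b11⊕b13⊕b15 = 0⊕0⊕0⊕1⊕1⊕0⊕0⊕1 = 1
s2: b2⊕b3⊕b6⊕b7⊕b10⊕b11⊕b14⊕b15 = 1⊕0⊕1⊕1⊕1⊕0⊕0⊕1 = 1
s4: b4⊕b5⊕b6⊕b7⊕b12⊕b13⊕b14⊕b15 = 0⊕0⊕1⊕1⊕0⊕0⊕0⊕1 = 1
s8: b8⊕b9⊕b10⊕b11⊕b12⊕b13⊕b14⊕b15 = 0⊕1⊕1⊕0⊕0⊕0⊕0⊕1 = 1
Syndrome (s8...s1) = 1111 → position 15.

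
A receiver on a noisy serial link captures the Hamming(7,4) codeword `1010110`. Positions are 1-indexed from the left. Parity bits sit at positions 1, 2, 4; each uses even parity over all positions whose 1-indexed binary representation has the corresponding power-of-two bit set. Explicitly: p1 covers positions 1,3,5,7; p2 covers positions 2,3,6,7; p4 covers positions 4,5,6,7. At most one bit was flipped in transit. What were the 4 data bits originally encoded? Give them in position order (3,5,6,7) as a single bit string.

s1: b1⊕b3⊕b5⊕b7 = 1⊕1⊕1⊕0 = 1
s2: b2⊕b3⊕b6⊕b7 = 0⊕1⊕1⊕0 = 0
s4: b4⊕b5⊕b6⊕b7 = 0⊕1⊕1⊕0 = 0
Syndrome (s4...s1) = 001 → position 1.
Flip bit 1: corrected codeword = 0010110
Data bits at positions 3,5,6,7: 1110

1110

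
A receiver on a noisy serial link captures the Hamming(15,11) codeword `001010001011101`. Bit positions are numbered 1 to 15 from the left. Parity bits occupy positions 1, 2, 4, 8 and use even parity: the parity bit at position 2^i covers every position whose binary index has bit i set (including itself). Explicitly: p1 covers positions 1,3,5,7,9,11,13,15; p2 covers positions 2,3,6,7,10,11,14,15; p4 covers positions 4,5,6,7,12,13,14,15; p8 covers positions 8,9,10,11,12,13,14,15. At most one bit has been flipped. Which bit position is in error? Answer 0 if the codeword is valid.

10

s1: b1⊕b3⊕b5⊕b7⊕b9⊕b11⊕b13⊕b15 = 0⊕1⊕1⊕0⊕1⊕1⊕1⊕1 = 0
s2: b2⊕b3⊕b6⊕b7⊕b10⊕b11⊕b14⊕b15 = 0⊕1⊕0⊕0⊕0⊕1⊕0⊕1 = 1
s4: b4⊕b5⊕b6⊕b7⊕b12⊕b13⊕b14⊕b15 = 0⊕1⊕0⊕0⊕1⊕1⊕0⊕1 = 0
s8: b8⊕b9⊕b10⊕b11⊕b12⊕b13⊕b14⊕b15 = 0⊕1⊕0⊕1⊕1⊕1⊕0⊕1 = 1
Syndrome (s8...s1) = 1010 → position 10.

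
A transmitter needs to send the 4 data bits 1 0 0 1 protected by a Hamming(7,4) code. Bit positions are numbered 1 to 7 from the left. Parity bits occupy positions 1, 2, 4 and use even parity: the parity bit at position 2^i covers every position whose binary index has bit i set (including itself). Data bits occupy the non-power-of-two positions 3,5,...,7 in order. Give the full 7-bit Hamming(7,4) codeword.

0011001

Place data bits at non-power-of-two positions: b3=1, b5=0, b6=0, b7=1.
p1 = XOR of data positions {3,5,7} = 1⊕0⊕1 = 0
p2 = XOR of data positions {3,6,7} = 1⊕0⊕1 = 0
p4 = XOR of data positions {5,6,7} = 0⊕0⊕1 = 1
Codeword b1..b7 = 0011001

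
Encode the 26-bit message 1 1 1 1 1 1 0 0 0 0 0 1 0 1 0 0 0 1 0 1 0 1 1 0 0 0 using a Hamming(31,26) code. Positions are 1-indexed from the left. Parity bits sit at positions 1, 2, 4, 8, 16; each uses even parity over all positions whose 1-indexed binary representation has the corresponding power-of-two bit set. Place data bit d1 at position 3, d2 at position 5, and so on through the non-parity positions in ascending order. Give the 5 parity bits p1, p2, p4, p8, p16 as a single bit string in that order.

11110

Place data bits at non-power-of-two positions: b3=1, b5=1, b6=1, b7=1, b9=1, b10=1, b11=0, b12=0, b13=0, b14=0, b15=0, b17=1, b18=0, b19=1, b20=0, b21=0, b22=0, b23=1, b24=0, b25=1, b26=0, b27=1, b28=1, b29=0, b30=0, b31=0.
p1 = XOR of data positions {3,5,7,9,11,13,15,17,19,21,23,25,27,29,31} = 1⊕1⊕1⊕1⊕0⊕0⊕0⊕1⊕1⊕0⊕1⊕1⊕1⊕0⊕0 = 1
p2 = XOR of data positions {3,6,7,10,11,14,15,18,19,22,23,26,27,30,31} = 1⊕1⊕1⊕1⊕0⊕0⊕0⊕0⊕1⊕0⊕1⊕0⊕1⊕0⊕0 = 1
p4 = XOR of data positions {5,6,7,12,13,14,15,20,21,22,23,28,29,30,31} = 1⊕1⊕1⊕0⊕0⊕0⊕0⊕0⊕0⊕0⊕1⊕1⊕0⊕0⊕0 = 1
p8 = XOR of data positions {9,10,11,12,13,14,15,24,25,26,27,28,29,30,31} = 1⊕1⊕0⊕0⊕0⊕0⊕0⊕0⊕1⊕0⊕1⊕1⊕0⊕0⊕0 = 1
p16 = XOR of data positions {17,18,19,20,21,22,23,24,25,26,27,28,29,30,31} = 1⊕0⊕1⊕0⊕0⊕0⊕1⊕0⊕1⊕0⊕1⊕1⊕0⊕0⊕0 = 0
Parity bits p1,p2,p4,p8,p16 = 11110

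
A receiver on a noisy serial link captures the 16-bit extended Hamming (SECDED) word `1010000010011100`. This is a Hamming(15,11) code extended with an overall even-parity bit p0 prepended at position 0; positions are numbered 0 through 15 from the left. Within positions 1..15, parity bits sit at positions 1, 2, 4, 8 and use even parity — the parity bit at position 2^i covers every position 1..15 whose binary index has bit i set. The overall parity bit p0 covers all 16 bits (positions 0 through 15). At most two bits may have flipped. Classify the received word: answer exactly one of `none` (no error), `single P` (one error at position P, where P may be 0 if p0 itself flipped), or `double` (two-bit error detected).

s1: b1⊕b3⊕b5⊕b7⊕b9⊕b11⊕b13⊕b15 = 0⊕0⊕0⊕0⊕0⊕1⊕1⊕0 = 0
s2: b2⊕b3⊕b6⊕b7⊕b10⊕b11⊕b14⊕b15 = 1⊕0⊕0⊕0⊕0⊕1⊕0⊕0 = 0
s4: b4⊕b5⊕b6⊕b7⊕b12⊕b13⊕b14⊕b15 = 0⊕0⊕0⊕0⊕1⊕1⊕0⊕0 = 0
s8: b8⊕b9⊕b10⊕b11⊕b12⊕b13⊕b14⊕b15 = 1⊕0⊕0⊕1⊕1⊕1⊕0⊕0 = 0
Syndrome (s8...s1) = 0000 → position 0 (no error).
Overall parity (XOR of all 16 bits, including p0): 1⊕0⊕1⊕0⊕0⊕0⊕0⊕0⊕1⊕0⊕0⊕1⊕1⊕1⊕0⊕0 = 0
Overall=0, syndrome position=0 → no error.

none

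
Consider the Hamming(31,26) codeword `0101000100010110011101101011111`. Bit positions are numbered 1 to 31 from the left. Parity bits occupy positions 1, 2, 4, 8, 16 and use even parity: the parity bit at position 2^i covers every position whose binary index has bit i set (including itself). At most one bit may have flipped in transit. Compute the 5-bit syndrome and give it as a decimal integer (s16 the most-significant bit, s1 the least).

21

s1: b1⊕b3⊕b5⊕b7⊕b9⊕b11⊕b13⊕b15⊕b17⊕b19⊕b21⊕b23⊕b25⊕b27⊕b29⊕b31 = 0⊕0⊕0⊕0⊕0⊕0⊕0⊕1⊕0⊕1⊕0⊕1⊕1⊕1⊕1⊕1 = 1
s2: b2⊕b3⊕b6⊕b7⊕b10⊕b11⊕b14⊕b15⊕b18⊕b19⊕b22⊕b23⊕b26⊕b27⊕b30⊕b31 = 1⊕0⊕0⊕0⊕0⊕0⊕1⊕1⊕1⊕1⊕1⊕1⊕0⊕1⊕1⊕1 = 0
s4: b4⊕b5⊕b6⊕b7⊕b12⊕b13⊕b14⊕b15⊕b20⊕b21⊕b22⊕b23⊕b28⊕b29⊕b30⊕b31 = 1⊕0⊕0⊕0⊕1⊕0⊕1⊕1⊕1⊕0⊕1⊕1⊕1⊕1⊕1⊕1 = 1
s8: b8⊕b9⊕b10⊕b11⊕b12⊕b13⊕b14⊕b15⊕b24⊕b25⊕b26⊕b27⊕b28⊕b29⊕b30⊕b31 = 1⊕0⊕0⊕0⊕1⊕0⊕1⊕1⊕0⊕1⊕0⊕1⊕1⊕1⊕1⊕1 = 0
s16: b16⊕b17⊕b18⊕b19⊕b20⊕b21⊕b22⊕b23⊕b24⊕b25⊕b26⊕b27⊕b28⊕b29⊕b30⊕b31 = 0⊕0⊕1⊕1⊕1⊕0⊕1⊕1⊕0⊕1⊕0⊕1⊕1⊕1⊕1⊕1 = 1
Syndrome (s16...s1) = 10101 → position 21.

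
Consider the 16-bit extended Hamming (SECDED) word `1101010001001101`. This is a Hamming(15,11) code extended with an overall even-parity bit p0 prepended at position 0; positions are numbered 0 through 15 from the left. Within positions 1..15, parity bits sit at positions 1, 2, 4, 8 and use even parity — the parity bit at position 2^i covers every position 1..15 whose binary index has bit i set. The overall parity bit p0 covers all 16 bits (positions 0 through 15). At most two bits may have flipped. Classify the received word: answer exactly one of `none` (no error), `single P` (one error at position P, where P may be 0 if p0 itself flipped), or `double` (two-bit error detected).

s1: b1⊕b3⊕b5⊕b7⊕b9⊕b11⊕b13⊕b15 = 1⊕1⊕1⊕0⊕1⊕0⊕1⊕1 = 0
s2: b2⊕b3⊕b6⊕b7⊕b10⊕b11⊕b14⊕b15 = 0⊕1⊕0⊕0⊕0⊕0⊕0⊕1 = 0
s4: b4⊕b5⊕b6⊕b7⊕b12⊕b13⊕b14⊕b15 = 0⊕1⊕0⊕0⊕1⊕1⊕0⊕1 = 0
s8: b8⊕b9⊕b10⊕b11⊕b12⊕b13⊕b14⊕b15 = 0⊕1⊕0⊕0⊕1⊕1⊕0⊕1 = 0
Syndrome (s8...s1) = 0000 → position 0 (no error).
Overall parity (XOR of all 16 bits, including p0): 1⊕1⊕0⊕1⊕0⊕1⊕0⊕0⊕0⊕1⊕0⊕0⊕1⊕1⊕0⊕1 = 0
Overall=0, syndrome position=0 → no error.

none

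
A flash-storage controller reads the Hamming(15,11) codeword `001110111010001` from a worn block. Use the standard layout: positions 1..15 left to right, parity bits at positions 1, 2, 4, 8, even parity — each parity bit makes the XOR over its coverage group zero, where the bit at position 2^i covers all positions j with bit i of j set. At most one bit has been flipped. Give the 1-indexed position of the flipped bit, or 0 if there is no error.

s1: b1⊕b3⊕b5⊕b7⊕b9⊕b11⊕b13⊕b15 = 0⊕1⊕1⊕1⊕1⊕1⊕0⊕1 = 0
s2: b2⊕b3⊕b6⊕b7⊕b10⊕b11⊕b14⊕b15 = 0⊕1⊕0⊕1⊕0⊕1⊕0⊕1 = 0
s4: b4⊕b5⊕b6⊕b7⊕b12⊕b13⊕b14⊕b15 = 1⊕1⊕0⊕1⊕0⊕0⊕0⊕1 = 0
s8: b8⊕b9⊕b10⊕b11⊕b12⊕b13⊕b14⊕b15 = 1⊕1⊕0⊕1⊕0⊕0⊕0⊕1 = 0
Syndrome (s8...s1) = 0000 → position 0 (no error).

0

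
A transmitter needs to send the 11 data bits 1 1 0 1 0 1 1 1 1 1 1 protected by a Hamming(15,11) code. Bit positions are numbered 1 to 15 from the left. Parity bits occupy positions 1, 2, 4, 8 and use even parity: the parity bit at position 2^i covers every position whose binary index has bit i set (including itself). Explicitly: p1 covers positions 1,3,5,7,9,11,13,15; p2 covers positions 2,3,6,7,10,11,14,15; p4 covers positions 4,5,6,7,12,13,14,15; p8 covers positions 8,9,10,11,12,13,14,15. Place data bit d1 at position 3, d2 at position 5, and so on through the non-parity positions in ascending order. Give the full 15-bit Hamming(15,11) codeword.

Place data bits at non-power-of-two positions: b3=1, b5=1, b6=0, b7=1, b9=0, b10=1, b11=1, b12=1, b13=1, b14=1, b15=1.
p1 = XOR of data positions {3,5,7,9,11,13,15} = 1⊕1⊕1⊕0⊕1⊕1⊕1 = 0
p2 = XOR of data positions {3,6,7,10,11,14,15} = 1⊕0⊕1⊕1⊕1⊕1⊕1 = 0
p4 = XOR of data positions {5,6,7,12,13,14,15} = 1⊕0⊕1⊕1⊕1⊕1⊕1 = 0
p8 = XOR of data positions {9,10,11,12,13,14,15} = 0⊕1⊕1⊕1⊕1⊕1⊕1 = 0
Codeword b1..b15 = 001010100111111

001010100111111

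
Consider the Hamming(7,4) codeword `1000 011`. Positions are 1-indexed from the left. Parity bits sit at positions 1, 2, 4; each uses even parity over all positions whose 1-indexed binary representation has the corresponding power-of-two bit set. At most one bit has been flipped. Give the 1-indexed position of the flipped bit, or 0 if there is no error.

s1: b1⊕b3⊕b5⊕b7 = 1⊕0⊕0⊕1 = 0
s2: b2⊕b3⊕b6⊕b7 = 0⊕0⊕1⊕1 = 0
s4: b4⊕b5⊕b6⊕b7 = 0⊕0⊕1⊕1 = 0
Syndrome (s4...s1) = 000 → position 0 (no error).

0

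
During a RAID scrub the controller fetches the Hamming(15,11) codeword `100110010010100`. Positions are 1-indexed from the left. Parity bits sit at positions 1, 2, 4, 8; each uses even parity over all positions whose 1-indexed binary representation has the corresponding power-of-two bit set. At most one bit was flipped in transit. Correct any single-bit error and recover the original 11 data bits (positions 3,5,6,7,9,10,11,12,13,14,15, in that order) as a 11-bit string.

01000010110

s1: b1⊕b3⊕b5⊕b7⊕b9⊕b11⊕b13⊕b15 = 1⊕0⊕1⊕0⊕0⊕1⊕1⊕0 = 0
s2: b2⊕b3⊕b6⊕b7⊕b10⊕b11⊕b14⊕b15 = 0⊕0⊕0⊕0⊕0⊕1⊕0⊕0 = 1
s4: b4⊕b5⊕b6⊕b7⊕b12⊕b13⊕b14⊕b15 = 1⊕1⊕0⊕0⊕0⊕1⊕0⊕0 = 1
s8: b8⊕b9⊕b10⊕b11⊕b12⊕b13⊕b14⊕b15 = 1⊕0⊕0⊕1⊕0⊕1⊕0⊕0 = 1
Syndrome (s8...s1) = 1110 → position 14.
Flip bit 14: corrected codeword = 100110010010110
Data bits at positions 3,5,6,7,9,10,11,12,13,14,15: 01000010110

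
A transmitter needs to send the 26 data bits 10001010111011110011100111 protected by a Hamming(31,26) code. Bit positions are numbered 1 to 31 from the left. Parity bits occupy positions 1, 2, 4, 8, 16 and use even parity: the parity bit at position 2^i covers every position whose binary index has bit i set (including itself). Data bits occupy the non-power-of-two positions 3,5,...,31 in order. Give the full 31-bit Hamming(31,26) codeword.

Place data bits at non-power-of-two positions: b3=1, b5=0, b6=0, b7=0, b9=1, b10=0, b11=1, b12=0, b13=1, b14=1, b15=1, b17=0, b18=1, b19=1, b20=1, b21=1, b22=0, b23=0, b24=1, b25=1, b26=1, b27=0, b28=0, b29=1, b30=1, b31=1.
p1 = XOR of data positions {3,5,7,9,11,13,15,17,19,21,23,25,27,29,31} = 1⊕0⊕0⊕1⊕1⊕1⊕1⊕0⊕1⊕1⊕0⊕1⊕0⊕1⊕1 = 0
p2 = XOR of data positions {3,6,7,10,11,14,15,18,19,22,23,26,27,30,31} = 1⊕0⊕0⊕0⊕1⊕1⊕1⊕1⊕1⊕0⊕0⊕1⊕0⊕1⊕1 = 1
p4 = XOR of data positions {5,6,7,12,13,14,15,20,21,22,23,28,29,30,31} = 0⊕0⊕0⊕0⊕1⊕1⊕1⊕1⊕1⊕0⊕0⊕0⊕1⊕1⊕1 = 0
p8 = XOR of data positions {9,10,11,12,13,14,15,24,25,26,27,28,29,30,31} = 1⊕0⊕1⊕0⊕1⊕1⊕1⊕1⊕1⊕1⊕0⊕0⊕1⊕1⊕1 = 1
p16 = XOR of data positions {17,18,19,20,21,22,23,24,25,26,27,28,29,30,31} = 0⊕1⊕1⊕1⊕1⊕0⊕0⊕1⊕1⊕1⊕0⊕0⊕1⊕1⊕1 = 0
Codeword b1..b31 = 0110000110101110011110011100111

0110000110101110011110011100111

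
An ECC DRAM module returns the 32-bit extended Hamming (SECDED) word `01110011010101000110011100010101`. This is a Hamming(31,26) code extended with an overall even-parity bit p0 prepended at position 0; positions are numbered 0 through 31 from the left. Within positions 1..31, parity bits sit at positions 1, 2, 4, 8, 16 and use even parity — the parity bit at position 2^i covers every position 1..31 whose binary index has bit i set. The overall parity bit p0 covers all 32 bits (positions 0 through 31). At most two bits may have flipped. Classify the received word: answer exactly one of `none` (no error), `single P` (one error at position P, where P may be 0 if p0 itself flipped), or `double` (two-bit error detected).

s1: b1⊕b3⊕b5⊕b7⊕b9⊕b11⊕b13⊕b15⊕b17⊕b19⊕b21⊕b23⊕b25⊕b27⊕b29⊕b31 = 1⊕1⊕0⊕1⊕1⊕1⊕1⊕0⊕1⊕0⊕1⊕1⊕0⊕1⊕1⊕1 = 0
s2: b2⊕b3⊕b6⊕b7⊕b10⊕b11⊕b14⊕b15⊕b18⊕b19⊕b22⊕b23⊕b26⊕b27⊕b30⊕b31 = 1⊕1⊕1⊕1⊕0⊕1⊕0⊕0⊕1⊕0⊕1⊕1⊕0⊕1⊕0⊕1 = 0
s4: b4⊕b5⊕b6⊕b7⊕b12⊕b13⊕b14⊕b15⊕b20⊕b21⊕b22⊕b23⊕b28⊕b29⊕b30⊕b31 = 0⊕0⊕1⊕1⊕0⊕1⊕0⊕0⊕0⊕1⊕1⊕1⊕0⊕1⊕0⊕1 = 0
s8: b8⊕b9⊕b10⊕b11⊕b12⊕b13⊕b14⊕b15⊕b24⊕b25⊕b26⊕b27⊕b28⊕b29⊕b30⊕b31 = 0⊕1⊕0⊕1⊕0⊕1⊕0⊕0⊕0⊕0⊕0⊕1⊕0⊕1⊕0⊕1 = 0
s16: b16⊕b17⊕b18⊕b19⊕b20⊕b21⊕b22⊕b23⊕b24⊕b25⊕b26⊕b27⊕b28⊕b29⊕b30⊕b31 = 0⊕1⊕1⊕0⊕0⊕1⊕1⊕1⊕0⊕0⊕0⊕1⊕0⊕1⊕0⊕1 = 0
Syndrome (s16...s1) = 00000 → position 0 (no error).
Overall parity (XOR of all 32 bits, including p0): 0⊕1⊕1⊕1⊕0⊕0⊕1⊕1⊕0⊕1⊕0⊕1⊕0⊕1⊕0⊕0⊕0⊕1⊕1⊕0⊕0⊕1⊕1⊕1⊕0⊕0⊕0⊕1⊕0⊕1⊕0⊕1 = 0
Overall=0, syndrome position=0 → no error.

none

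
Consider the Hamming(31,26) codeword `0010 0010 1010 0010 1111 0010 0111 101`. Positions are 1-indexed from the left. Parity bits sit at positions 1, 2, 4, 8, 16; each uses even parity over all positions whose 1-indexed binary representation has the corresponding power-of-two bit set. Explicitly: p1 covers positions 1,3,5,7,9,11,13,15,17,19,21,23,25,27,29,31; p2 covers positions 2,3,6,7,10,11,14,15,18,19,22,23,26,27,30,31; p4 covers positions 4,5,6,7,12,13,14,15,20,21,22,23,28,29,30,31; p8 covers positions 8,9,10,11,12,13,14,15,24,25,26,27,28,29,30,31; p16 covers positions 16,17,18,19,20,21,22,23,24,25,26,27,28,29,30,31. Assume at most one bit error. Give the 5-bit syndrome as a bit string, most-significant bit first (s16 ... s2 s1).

00101

s1: b1⊕b3⊕b5⊕b7⊕b9⊕b11⊕b13⊕b15⊕b17⊕b19⊕b21⊕b23⊕b25⊕b27⊕b29⊕b31 = 0⊕1⊕0⊕1⊕1⊕1⊕0⊕1⊕1⊕1⊕0⊕1⊕0⊕1⊕1⊕1 = 1
s2: b2⊕b3⊕b6⊕b7⊕b10⊕b11⊕b14⊕b15⊕b18⊕b19⊕b22⊕b23⊕b26⊕b27⊕b30⊕b31 = 0⊕1⊕0⊕1⊕0⊕1⊕0⊕1⊕1⊕1⊕0⊕1⊕1⊕1⊕0⊕1 = 0
s4: b4⊕b5⊕b6⊕b7⊕b12⊕b13⊕b14⊕b15⊕b20⊕b21⊕b22⊕b23⊕b28⊕b29⊕b30⊕b31 = 0⊕0⊕0⊕1⊕0⊕0⊕0⊕1⊕1⊕0⊕0⊕1⊕1⊕1⊕0⊕1 = 1
s8: b8⊕b9⊕b10⊕b11⊕b12⊕b13⊕b14⊕b15⊕b24⊕b25⊕b26⊕b27⊕b28⊕b29⊕b30⊕b31 = 0⊕1⊕0⊕1⊕0⊕0⊕0⊕1⊕0⊕0⊕1⊕1⊕1⊕1⊕0⊕1 = 0
s16: b16⊕b17⊕b18⊕b19⊕b20⊕b21⊕b22⊕b23⊕b24⊕b25⊕b26⊕b27⊕b28⊕b29⊕b30⊕b31 = 0⊕1⊕1⊕1⊕1⊕0⊕0⊕1⊕0⊕0⊕1⊕1⊕1⊕1⊕0⊕1 = 0
Syndrome (s16...s1) = 00101 → position 5.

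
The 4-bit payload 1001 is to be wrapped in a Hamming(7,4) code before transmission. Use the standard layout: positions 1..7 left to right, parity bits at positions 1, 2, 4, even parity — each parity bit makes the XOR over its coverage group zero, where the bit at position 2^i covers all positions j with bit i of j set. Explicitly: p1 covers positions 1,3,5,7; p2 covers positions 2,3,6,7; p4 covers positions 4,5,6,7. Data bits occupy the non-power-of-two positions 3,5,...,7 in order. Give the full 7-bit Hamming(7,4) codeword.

0011001

Place data bits at non-power-of-two positions: b3=1, b5=0, b6=0, b7=1.
p1 = XOR of data positions {3,5,7} = 1⊕0⊕1 = 0
p2 = XOR of data positions {3,6,7} = 1⊕0⊕1 = 0
p4 = XOR of data positions {5,6,7} = 0⊕0⊕1 = 1
Codeword b1..b7 = 0011001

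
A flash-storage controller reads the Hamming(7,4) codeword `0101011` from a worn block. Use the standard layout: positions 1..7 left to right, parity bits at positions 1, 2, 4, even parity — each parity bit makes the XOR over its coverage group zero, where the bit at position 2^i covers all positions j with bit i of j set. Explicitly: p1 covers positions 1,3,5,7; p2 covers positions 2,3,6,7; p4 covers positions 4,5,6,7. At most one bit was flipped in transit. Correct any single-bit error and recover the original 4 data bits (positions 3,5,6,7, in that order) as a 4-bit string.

0010

s1: b1⊕b3⊕b5⊕b7 = 0⊕0⊕0⊕1 = 1
s2: b2⊕b3⊕b6⊕b7 = 1⊕0⊕1⊕1 = 1
s4: b4⊕b5⊕b6⊕b7 = 1⊕0⊕1⊕1 = 1
Syndrome (s4...s1) = 111 → position 7.
Flip bit 7: corrected codeword = 0101010
Data bits at positions 3,5,6,7: 0010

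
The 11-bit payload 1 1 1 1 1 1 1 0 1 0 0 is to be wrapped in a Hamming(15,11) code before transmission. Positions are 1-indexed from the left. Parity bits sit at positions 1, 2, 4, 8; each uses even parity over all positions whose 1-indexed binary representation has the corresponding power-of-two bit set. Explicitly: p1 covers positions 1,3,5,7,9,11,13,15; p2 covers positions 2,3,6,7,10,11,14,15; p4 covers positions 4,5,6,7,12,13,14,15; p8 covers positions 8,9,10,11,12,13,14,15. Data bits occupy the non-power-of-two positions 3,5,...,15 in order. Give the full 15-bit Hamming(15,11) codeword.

011011101110100

Place data bits at non-power-of-two positions: b3=1, b5=1, b6=1, b7=1, b9=1, b10=1, b11=1, b12=0, b13=1, b14=0, b15=0.
p1 = XOR of data positions {3,5,7,9,11,13,15} = 1⊕1⊕1⊕1⊕1⊕1⊕0 = 0
p2 = XOR of data positions {3,6,7,10,11,14,15} = 1⊕1⊕1⊕1⊕1⊕0⊕0 = 1
p4 = XOR of data positions {5,6,7,12,13,14,15} = 1⊕1⊕1⊕0⊕1⊕0⊕0 = 0
p8 = XOR of data positions {9,10,11,12,13,14,15} = 1⊕1⊕1⊕0⊕1⊕0⊕0 = 0
Codeword b1..b15 = 011011101110100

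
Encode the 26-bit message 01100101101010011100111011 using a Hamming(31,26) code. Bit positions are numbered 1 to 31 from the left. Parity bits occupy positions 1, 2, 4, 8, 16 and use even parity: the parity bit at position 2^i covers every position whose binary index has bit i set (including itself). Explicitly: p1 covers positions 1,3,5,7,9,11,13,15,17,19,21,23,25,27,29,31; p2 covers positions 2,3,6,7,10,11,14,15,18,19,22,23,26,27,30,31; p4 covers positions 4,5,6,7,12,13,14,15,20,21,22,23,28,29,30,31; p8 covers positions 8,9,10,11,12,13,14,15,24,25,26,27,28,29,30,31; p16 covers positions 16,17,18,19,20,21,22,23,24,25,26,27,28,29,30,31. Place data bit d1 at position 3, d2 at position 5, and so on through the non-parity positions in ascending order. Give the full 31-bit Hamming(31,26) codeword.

Place data bits at non-power-of-two positions: b3=0, b5=1, b6=1, b7=0, b9=0, b10=1, b11=0, b12=1, b13=1, b14=0, b15=1, b17=0, b18=1, b19=0, b20=0, b21=1, b22=1, b23=1, b24=0, b25=0, b26=1, b27=1, b28=1, b29=0, b30=1, b31=1.
p1 = XOR of data positions {3,5,7,9,11,13,15,17,19,21,23,25,27,29,31} = 0⊕1⊕0⊕0⊕0⊕1⊕1⊕0⊕0⊕1⊕1⊕0⊕1⊕0⊕1 = 1
p2 = XOR of data positions {3,6,7,10,11,14,15,18,19,22,23,26,27,30,31} = 0⊕1⊕0⊕1⊕0⊕0⊕1⊕1⊕0⊕1⊕1⊕1⊕1⊕1⊕1 = 0
p4 = XOR of data positions {5,6,7,12,13,14,15,20,21,22,23,28,29,30,31} = 1⊕1⊕0⊕1⊕1⊕0⊕1⊕0⊕1⊕1⊕1⊕1⊕0⊕1⊕1 = 1
p8 = XOR of data positions {9,10,11,12,13,14,15,24,25,26,27,28,29,30,31} = 0⊕1⊕0⊕1⊕1⊕0⊕1⊕0⊕0⊕1⊕1⊕1⊕0⊕1⊕1 = 1
p16 = XOR of data positions {17,18,19,20,21,22,23,24,25,26,27,28,29,30,31} = 0⊕1⊕0⊕0⊕1⊕1⊕1⊕0⊕0⊕1⊕1⊕1⊕0⊕1⊕1 = 1
Codeword b1..b31 = 1001110101011011010011100111011

1001110101011011010011100111011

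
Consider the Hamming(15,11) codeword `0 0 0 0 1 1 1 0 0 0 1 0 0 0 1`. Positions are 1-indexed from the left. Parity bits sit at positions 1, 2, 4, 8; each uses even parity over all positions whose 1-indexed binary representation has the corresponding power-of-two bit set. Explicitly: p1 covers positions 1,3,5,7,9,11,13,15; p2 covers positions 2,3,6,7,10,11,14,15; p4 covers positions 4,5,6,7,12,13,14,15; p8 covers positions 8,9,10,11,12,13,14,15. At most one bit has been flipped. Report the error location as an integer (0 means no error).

s1: b1⊕b3⊕b5⊕b7⊕b9⊕b11⊕b13⊕b15 = 0⊕0⊕1⊕1⊕0⊕1⊕0⊕1 = 0
s2: b2⊕b3⊕b6⊕b7⊕b10⊕b11⊕b14⊕b15 = 0⊕0⊕1⊕1⊕0⊕1⊕0⊕1 = 0
s4: b4⊕b5⊕b6⊕b7⊕b12⊕b13⊕b14⊕b15 = 0⊕1⊕1⊕1⊕0⊕0⊕0⊕1 = 0
s8: b8⊕b9⊕b10⊕b11⊕b12⊕b13⊕b14⊕b15 = 0⊕0⊕0⊕1⊕0⊕0⊕0⊕1 = 0
Syndrome (s8...s1) = 0000 → position 0 (no error).

0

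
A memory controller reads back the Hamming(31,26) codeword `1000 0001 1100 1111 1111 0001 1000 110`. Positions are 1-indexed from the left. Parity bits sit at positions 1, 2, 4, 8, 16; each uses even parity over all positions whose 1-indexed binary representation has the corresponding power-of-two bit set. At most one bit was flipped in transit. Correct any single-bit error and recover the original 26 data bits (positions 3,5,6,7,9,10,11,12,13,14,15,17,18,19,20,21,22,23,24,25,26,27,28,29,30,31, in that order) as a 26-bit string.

00001100111111100011000110

s1: b1⊕b3⊕b5⊕b7⊕b9⊕b11⊕b13⊕b15⊕b17⊕b19⊕b21⊕b23⊕b25⊕b27⊕b29⊕b31 = 1⊕0⊕0⊕0⊕1⊕0⊕1⊕1⊕1⊕1⊕0⊕0⊕1⊕0⊕1⊕0 = 0
s2: b2⊕b3⊕b6⊕b7⊕b10⊕b11⊕b14⊕b15⊕b18⊕b19⊕b22⊕b23⊕b26⊕b27⊕b30⊕b31 = 0⊕0⊕0⊕0⊕1⊕0⊕1⊕1⊕1⊕1⊕0⊕0⊕0⊕0⊕1⊕0 = 0
s4: b4⊕b5⊕b6⊕b7⊕b12⊕b13⊕b14⊕b15⊕b20⊕b21⊕b22⊕b23⊕b28⊕b29⊕b30⊕b31 = 0⊕0⊕0⊕0⊕0⊕1⊕1⊕1⊕1⊕0⊕0⊕0⊕0⊕1⊕1⊕0 = 0
s8: b8⊕b9⊕b10⊕b11⊕b12⊕b13⊕b14⊕b15⊕b24⊕b25⊕b26⊕b27⊕b28⊕b29⊕b30⊕b31 = 1⊕1⊕1⊕0⊕0⊕1⊕1⊕1⊕1⊕1⊕0⊕0⊕0⊕1⊕1⊕0 = 0
s16: b16⊕b17⊕b18⊕b19⊕b20⊕b21⊕b22⊕b23⊕b24⊕b25⊕b26⊕b27⊕b28⊕b29⊕b30⊕b31 = 1⊕1⊕1⊕1⊕1⊕0⊕0⊕0⊕1⊕1⊕0⊕0⊕0⊕1⊕1⊕0 = 1
Syndrome (s16...s1) = 10000 → position 16.
Flip bit 16: corrected codeword = 1000000111001110111100011000110
Data bits at positions 3,5,6,7,9,10,11,12,13,14,15,17,18,19,20,21,22,23,24,25,26,27,28,29,30,31: 00001100111111100011000110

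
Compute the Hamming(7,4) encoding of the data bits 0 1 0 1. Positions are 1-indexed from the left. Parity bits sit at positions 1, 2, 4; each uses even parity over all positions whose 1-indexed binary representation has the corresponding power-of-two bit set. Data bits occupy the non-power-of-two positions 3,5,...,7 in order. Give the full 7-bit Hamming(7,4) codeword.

Place data bits at non-power-of-two positions: b3=0, b5=1, b6=0, b7=1.
p1 = XOR of data positions {3,5,7} = 0⊕1⊕1 = 0
p2 = XOR of data positions {3,6,7} = 0⊕0⊕1 = 1
p4 = XOR of data positions {5,6,7} = 1⊕0⊕1 = 0
Codeword b1..b7 = 0100101

0100101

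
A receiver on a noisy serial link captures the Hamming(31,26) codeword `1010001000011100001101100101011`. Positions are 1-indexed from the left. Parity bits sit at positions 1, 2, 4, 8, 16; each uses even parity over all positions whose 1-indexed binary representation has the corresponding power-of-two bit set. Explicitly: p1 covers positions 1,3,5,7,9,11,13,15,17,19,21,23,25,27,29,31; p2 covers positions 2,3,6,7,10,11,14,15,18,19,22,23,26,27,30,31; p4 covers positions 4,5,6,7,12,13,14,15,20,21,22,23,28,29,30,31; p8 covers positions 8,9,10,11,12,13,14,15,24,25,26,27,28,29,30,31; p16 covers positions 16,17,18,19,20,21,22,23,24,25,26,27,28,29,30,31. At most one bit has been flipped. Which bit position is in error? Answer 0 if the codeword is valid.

11

s1: b1⊕b3⊕b5⊕b7⊕b9⊕b11⊕b13⊕b15⊕b17⊕b19⊕b21⊕b23⊕b25⊕b27⊕b29⊕b31 = 1⊕1⊕0⊕1⊕0⊕0⊕1⊕0⊕0⊕1⊕0⊕1⊕0⊕0⊕0⊕1 = 1
s2: b2⊕b3⊕b6⊕b7⊕b10⊕b11⊕b14⊕b15⊕b18⊕b19⊕b22⊕b23⊕b26⊕b27⊕b30⊕b31 = 0⊕1⊕0⊕1⊕0⊕0⊕1⊕0⊕0⊕1⊕1⊕1⊕1⊕0⊕1⊕1 = 1
s4: b4⊕b5⊕b6⊕b7⊕b12⊕b13⊕b14⊕b15⊕b20⊕b21⊕b22⊕b23⊕b28⊕b29⊕b30⊕b31 = 0⊕0⊕0⊕1⊕1⊕1⊕1⊕0⊕1⊕0⊕1⊕1⊕1⊕0⊕1⊕1 = 0
s8: b8⊕b9⊕b10⊕b11⊕b12⊕b13⊕b14⊕b15⊕b24⊕b25⊕b26⊕b27⊕b28⊕b29⊕b30⊕b31 = 0⊕0⊕0⊕0⊕1⊕1⊕1⊕0⊕0⊕0⊕1⊕0⊕1⊕0⊕1⊕1 = 1
s16: b16⊕b17⊕b18⊕b19⊕b20⊕b21⊕b22⊕b23⊕b24⊕b25⊕b26⊕b27⊕b28⊕b29⊕b30⊕b31 = 0⊕0⊕0⊕1⊕1⊕0⊕1⊕1⊕0⊕0⊕1⊕0⊕1⊕0⊕1⊕1 = 0
Syndrome (s16...s1) = 01011 → position 11.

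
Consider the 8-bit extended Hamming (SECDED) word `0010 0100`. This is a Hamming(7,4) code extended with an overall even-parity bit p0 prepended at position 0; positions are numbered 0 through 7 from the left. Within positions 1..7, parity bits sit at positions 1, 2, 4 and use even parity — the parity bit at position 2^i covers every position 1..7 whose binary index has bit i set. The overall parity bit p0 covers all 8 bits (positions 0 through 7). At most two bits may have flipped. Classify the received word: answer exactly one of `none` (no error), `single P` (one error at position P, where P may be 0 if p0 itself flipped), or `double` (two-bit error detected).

s1: b1⊕b3⊕b5⊕b7 = 0⊕0⊕1⊕0 = 1
s2: b2⊕b3⊕b6⊕b7 = 1⊕0⊕0⊕0 = 1
s4: b4⊕b5⊕b6⊕b7 = 0⊕1⊕0⊕0 = 1
Syndrome (s4...s1) = 111 → position 7.
Overall parity (XOR of all 8 bits, including p0): 0⊕0⊕1⊕0⊕0⊕1⊕0⊕0 = 0
Overall=0, syndrome position=7 → double-bit error detected (uncorrectable).

double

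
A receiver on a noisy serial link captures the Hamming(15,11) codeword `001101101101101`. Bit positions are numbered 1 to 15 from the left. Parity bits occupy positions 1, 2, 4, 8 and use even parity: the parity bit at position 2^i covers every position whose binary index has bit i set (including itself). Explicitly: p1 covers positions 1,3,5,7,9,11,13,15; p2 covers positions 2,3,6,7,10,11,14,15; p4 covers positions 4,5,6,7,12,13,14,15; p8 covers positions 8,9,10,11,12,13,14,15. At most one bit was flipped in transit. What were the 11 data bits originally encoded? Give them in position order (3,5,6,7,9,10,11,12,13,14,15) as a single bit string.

10111111101

s1: b1⊕b3⊕b5⊕b7⊕b9⊕b11⊕b13⊕b15 = 0⊕1⊕0⊕1⊕1⊕0⊕1⊕1 = 1
s2: b2⊕b3⊕b6⊕b7⊕b10⊕b11⊕b14⊕b15 = 0⊕1⊕1⊕1⊕1⊕0⊕0⊕1 = 1
s4: b4⊕b5⊕b6⊕b7⊕b12⊕b13⊕b14⊕b15 = 1⊕0⊕1⊕1⊕1⊕1⊕0⊕1 = 0
s8: b8⊕b9⊕b10⊕b11⊕b12⊕b13⊕b14⊕b15 = 0⊕1⊕1⊕0⊕1⊕1⊕0⊕1 = 1
Syndrome (s8...s1) = 1011 → position 11.
Flip bit 11: corrected codeword = 001101101111101
Data bits at positions 3,5,6,7,9,10,11,12,13,14,15: 10111111101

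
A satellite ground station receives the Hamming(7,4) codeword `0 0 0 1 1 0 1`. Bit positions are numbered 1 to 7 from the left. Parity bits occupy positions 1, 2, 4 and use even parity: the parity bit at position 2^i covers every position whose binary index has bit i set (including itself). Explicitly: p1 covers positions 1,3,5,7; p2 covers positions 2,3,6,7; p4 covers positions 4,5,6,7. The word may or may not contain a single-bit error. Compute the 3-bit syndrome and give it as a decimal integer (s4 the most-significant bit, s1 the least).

s1: b1⊕b3⊕b5⊕b7 = 0⊕0⊕1⊕1 = 0
s2: b2⊕b3⊕b6⊕b7 = 0⊕0⊕0⊕1 = 1
s4: b4⊕b5⊕b6⊕b7 = 1⊕1⊕0⊕1 = 1
Syndrome (s4...s1) = 110 → position 6.

6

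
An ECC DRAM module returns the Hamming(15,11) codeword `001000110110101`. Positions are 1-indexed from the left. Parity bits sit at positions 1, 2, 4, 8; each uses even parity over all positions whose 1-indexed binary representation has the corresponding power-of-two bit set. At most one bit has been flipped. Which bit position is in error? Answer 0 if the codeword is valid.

15

s1: b1⊕b3⊕b5⊕b7⊕b9⊕b11⊕b13⊕b15 = 0⊕1⊕0⊕1⊕0⊕1⊕1⊕1 = 1
s2: b2⊕b3⊕b6⊕b7⊕b10⊕b11⊕b14⊕b15 = 0⊕1⊕0⊕1⊕1⊕1⊕0⊕1 = 1
s4: b4⊕b5⊕b6⊕b7⊕b12⊕b13⊕b14⊕b15 = 0⊕0⊕0⊕1⊕0⊕1⊕0⊕1 = 1
s8: b8⊕b9⊕b10⊕b11⊕b12⊕b13⊕b14⊕b15 = 1⊕0⊕1⊕1⊕0⊕1⊕0⊕1 = 1
Syndrome (s8...s1) = 1111 → position 15.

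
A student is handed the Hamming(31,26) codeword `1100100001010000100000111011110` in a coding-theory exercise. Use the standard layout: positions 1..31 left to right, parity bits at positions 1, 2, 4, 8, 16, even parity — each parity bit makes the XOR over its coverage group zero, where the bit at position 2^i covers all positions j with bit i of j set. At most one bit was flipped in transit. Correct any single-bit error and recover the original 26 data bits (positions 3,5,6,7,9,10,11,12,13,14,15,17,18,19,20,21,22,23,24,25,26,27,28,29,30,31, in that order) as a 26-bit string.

11000101000100000111011110

s1: b1⊕b3⊕b5⊕b7⊕b9⊕b11⊕b13⊕b15⊕b17⊕b19⊕b21⊕b23⊕b25⊕b27⊕b29⊕b31 = 1⊕0⊕1⊕0⊕0⊕0⊕0⊕0⊕1⊕0⊕0⊕1⊕1⊕1⊕1⊕0 = 1
s2: b2⊕b3⊕b6⊕b7⊕b10⊕b11⊕b14⊕b15⊕b18⊕b19⊕b22⊕b23⊕b26⊕b27⊕b30⊕b31 = 1⊕0⊕0⊕0⊕1⊕0⊕0⊕0⊕0⊕0⊕0⊕1⊕0⊕1⊕1⊕0 = 1
s4: b4⊕b5⊕b6⊕b7⊕b12⊕b13⊕b14⊕b15⊕b20⊕b21⊕b22⊕b23⊕b28⊕b29⊕b30⊕b31 = 0⊕1⊕0⊕0⊕1⊕0⊕0⊕0⊕0⊕0⊕0⊕1⊕1⊕1⊕1⊕0 = 0
s8: b8⊕b9⊕b10⊕b11⊕b12⊕b13⊕b14⊕b15⊕b24⊕b25⊕b26⊕b27⊕b28⊕b29⊕b30⊕b31 = 0⊕0⊕1⊕0⊕1⊕0⊕0⊕0⊕1⊕1⊕0⊕1⊕1⊕1⊕1⊕0 = 0
s16: b16⊕b17⊕b18⊕b19⊕b20⊕b21⊕b22⊕b23⊕b24⊕b25⊕b26⊕b27⊕b28⊕b29⊕b30⊕b31 = 0⊕1⊕0⊕0⊕0⊕0⊕0⊕1⊕1⊕1⊕0⊕1⊕1⊕1⊕1⊕0 = 0
Syndrome (s16...s1) = 00011 → position 3.
Flip bit 3: corrected codeword = 1110100001010000100000111011110
Data bits at positions 3,5,6,7,9,10,11,12,13,14,15,17,18,19,20,21,22,23,24,25,26,27,28,29,30,31: 11000101000100000111011110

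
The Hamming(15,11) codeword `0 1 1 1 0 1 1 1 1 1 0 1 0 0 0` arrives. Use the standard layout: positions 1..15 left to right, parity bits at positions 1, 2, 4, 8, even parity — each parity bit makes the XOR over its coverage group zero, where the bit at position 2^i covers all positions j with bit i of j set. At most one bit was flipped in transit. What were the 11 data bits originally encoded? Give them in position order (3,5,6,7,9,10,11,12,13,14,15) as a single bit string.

00111101000

s1: b1⊕b3⊕b5⊕b7⊕b9⊕b11⊕b13⊕b15 = 0⊕1⊕0⊕1⊕1⊕0⊕0⊕0 = 1
s2: b2⊕b3⊕b6⊕b7⊕b10⊕b11⊕b14⊕b15 = 1⊕1⊕1⊕1⊕1⊕0⊕0⊕0 = 1
s4: b4⊕b5⊕b6⊕b7⊕b12⊕b13⊕b14⊕b15 = 1⊕0⊕1⊕1⊕1⊕0⊕0⊕0 = 0
s8: b8⊕b9⊕b10⊕b11⊕b12⊕b13⊕b14⊕b15 = 1⊕1⊕1⊕0⊕1⊕0⊕0⊕0 = 0
Syndrome (s8...s1) = 0011 → position 3.
Flip bit 3: corrected codeword = 010101111101000
Data bits at positions 3,5,6,7,9,10,11,12,13,14,15: 00111101000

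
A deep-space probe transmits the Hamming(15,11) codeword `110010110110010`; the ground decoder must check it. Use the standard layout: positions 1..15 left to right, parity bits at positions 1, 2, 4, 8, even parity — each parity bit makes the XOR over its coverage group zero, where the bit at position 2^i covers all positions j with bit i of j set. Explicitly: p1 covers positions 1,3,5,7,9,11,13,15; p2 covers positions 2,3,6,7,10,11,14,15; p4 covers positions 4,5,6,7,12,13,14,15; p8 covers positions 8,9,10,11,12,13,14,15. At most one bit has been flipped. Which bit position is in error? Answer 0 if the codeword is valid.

s1: b1⊕b3⊕b5⊕b7⊕b9⊕b11⊕b13⊕b15 = 1⊕0⊕1⊕1⊕0⊕1⊕0⊕0 = 0
s2: b2⊕b3⊕b6⊕b7⊕b10⊕b11⊕b14⊕b15 = 1⊕0⊕0⊕1⊕1⊕1⊕1⊕0 = 1
s4: b4⊕b5⊕b6⊕b7⊕b12⊕b13⊕b14⊕b15 = 0⊕1⊕0⊕1⊕0⊕0⊕1⊕0 = 1
s8: b8⊕b9⊕b10⊕b11⊕b12⊕b13⊕b14⊕b15 = 1⊕0⊕1⊕1⊕0⊕0⊕1⊕0 = 0
Syndrome (s8...s1) = 0110 → position 6.

6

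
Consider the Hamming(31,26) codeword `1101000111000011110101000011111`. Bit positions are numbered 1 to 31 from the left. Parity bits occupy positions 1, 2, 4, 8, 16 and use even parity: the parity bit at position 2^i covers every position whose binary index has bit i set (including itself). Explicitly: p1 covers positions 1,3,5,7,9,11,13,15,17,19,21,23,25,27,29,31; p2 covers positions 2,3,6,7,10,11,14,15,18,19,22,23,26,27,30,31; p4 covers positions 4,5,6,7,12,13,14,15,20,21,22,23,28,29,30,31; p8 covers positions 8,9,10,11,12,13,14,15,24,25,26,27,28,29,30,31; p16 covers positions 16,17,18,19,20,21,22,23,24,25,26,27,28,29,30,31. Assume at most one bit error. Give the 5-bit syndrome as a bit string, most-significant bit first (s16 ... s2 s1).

s1: b1⊕b3⊕b5⊕b7⊕b9⊕b11⊕b13⊕b15⊕b17⊕b19⊕b21⊕b23⊕b25⊕b27⊕b29⊕b31 = 1⊕0⊕0⊕0⊕1⊕0⊕0⊕1⊕1⊕0⊕0⊕0⊕0⊕1⊕1⊕1 = 1
s2: b2⊕b3⊕b6⊕b7⊕b10⊕b11⊕b14⊕b15⊕b18⊕b19⊕b22⊕b23⊕b26⊕b27⊕b30⊕b31 = 1⊕0⊕0⊕0⊕1⊕0⊕0⊕1⊕1⊕0⊕1⊕0⊕0⊕1⊕1⊕1 = 0
s4: b4⊕b5⊕b6⊕b7⊕b12⊕b13⊕b14⊕b15⊕b20⊕b21⊕b22⊕b23⊕b28⊕b29⊕b30⊕b31 = 1⊕0⊕0⊕0⊕0⊕0⊕0⊕1⊕1⊕0⊕1⊕0⊕1⊕1⊕1⊕1 = 0
s8: b8⊕b9⊕b10⊕b11⊕b12⊕b13⊕b14⊕b15⊕b24⊕b25⊕b26⊕b27⊕b28⊕b29⊕b30⊕b31 = 1⊕1⊕1⊕0⊕0⊕0⊕0⊕1⊕0⊕0⊕0⊕1⊕1⊕1⊕1⊕1 = 1
s16: b16⊕b17⊕b18⊕b19⊕b20⊕b21⊕b22⊕b23⊕b24⊕b25⊕b26⊕b27⊕b28⊕b29⊕b30⊕b31 = 1⊕1⊕1⊕0⊕1⊕0⊕1⊕0⊕0⊕0⊕0⊕1⊕1⊕1⊕1⊕1 = 0
Syndrome (s16...s1) = 01001 → position 9.

01001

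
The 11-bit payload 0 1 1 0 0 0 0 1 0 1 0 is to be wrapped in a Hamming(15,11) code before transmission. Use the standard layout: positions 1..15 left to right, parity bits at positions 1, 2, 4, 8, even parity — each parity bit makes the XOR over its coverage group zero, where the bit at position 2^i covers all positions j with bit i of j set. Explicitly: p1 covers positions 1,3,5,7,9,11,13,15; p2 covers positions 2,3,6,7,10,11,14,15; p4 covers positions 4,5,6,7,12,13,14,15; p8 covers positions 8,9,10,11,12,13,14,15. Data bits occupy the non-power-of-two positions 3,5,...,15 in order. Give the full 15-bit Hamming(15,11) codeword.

Place data bits at non-power-of-two positions: b3=0, b5=1, b6=1, b7=0, b9=0, b10=0, b11=0, b12=1, b13=0, b14=1, b15=0.
p1 = XOR of data positions {3,5,7,9,11,13,15} = 0⊕1⊕0⊕0⊕0⊕0⊕0 = 1
p2 = XOR of data positions {3,6,7,10,11,14,15} = 0⊕1⊕0⊕0⊕0⊕1⊕0 = 0
p4 = XOR of data positions {5,6,7,12,13,14,15} = 1⊕1⊕0⊕1⊕0⊕1⊕0 = 0
p8 = XOR of data positions {9,10,11,12,13,14,15} = 0⊕0⊕0⊕1⊕0⊕1⊕0 = 0
Codeword b1..b15 = 100011000001010

100011000001010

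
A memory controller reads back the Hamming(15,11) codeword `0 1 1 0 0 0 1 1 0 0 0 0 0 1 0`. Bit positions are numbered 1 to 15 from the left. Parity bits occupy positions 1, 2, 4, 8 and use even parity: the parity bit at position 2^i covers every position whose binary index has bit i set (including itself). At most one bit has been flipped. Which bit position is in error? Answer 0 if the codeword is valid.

s1: b1⊕b3⊕b5⊕b7⊕b9⊕b11⊕b13⊕b15 = 0⊕1⊕0⊕1⊕0⊕0⊕0⊕0 = 0
s2: b2⊕b3⊕b6⊕b7⊕b10⊕b11⊕b14⊕b15 = 1⊕1⊕0⊕1⊕0⊕0⊕1⊕0 = 0
s4: b4⊕b5⊕b6⊕b7⊕b12⊕b13⊕b14⊕b15 = 0⊕0⊕0⊕1⊕0⊕0⊕1⊕0 = 0
s8: b8⊕b9⊕b10⊕b11⊕b12⊕b13⊕b14⊕b15 = 1⊕0⊕0⊕0⊕0⊕0⊕1⊕0 = 0
Syndrome (s8...s1) = 0000 → position 0 (no error).

0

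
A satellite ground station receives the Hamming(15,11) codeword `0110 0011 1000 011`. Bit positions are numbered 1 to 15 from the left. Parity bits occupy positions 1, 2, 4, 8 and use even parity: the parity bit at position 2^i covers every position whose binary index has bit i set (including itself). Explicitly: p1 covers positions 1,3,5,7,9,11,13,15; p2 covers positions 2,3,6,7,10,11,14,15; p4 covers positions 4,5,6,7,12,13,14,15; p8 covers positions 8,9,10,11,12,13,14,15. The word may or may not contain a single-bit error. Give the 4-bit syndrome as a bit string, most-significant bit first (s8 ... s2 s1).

0110

s1: b1⊕b3⊕b5⊕b7⊕b9⊕b11⊕b13⊕b15 = 0⊕1⊕0⊕1⊕1⊕0⊕0⊕1 = 0
s2: b2⊕b3⊕b6⊕b7⊕b10⊕b11⊕b14⊕b15 = 1⊕1⊕0⊕1⊕0⊕0⊕1⊕1 = 1
s4: b4⊕b5⊕b6⊕b7⊕b12⊕b13⊕b14⊕b15 = 0⊕0⊕0⊕1⊕0⊕0⊕1⊕1 = 1
s8: b8⊕b9⊕b10⊕b11⊕b12⊕b13⊕b14⊕b15 = 1⊕1⊕0⊕0⊕0⊕0⊕1⊕1 = 0
Syndrome (s8...s1) = 0110 → position 6.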